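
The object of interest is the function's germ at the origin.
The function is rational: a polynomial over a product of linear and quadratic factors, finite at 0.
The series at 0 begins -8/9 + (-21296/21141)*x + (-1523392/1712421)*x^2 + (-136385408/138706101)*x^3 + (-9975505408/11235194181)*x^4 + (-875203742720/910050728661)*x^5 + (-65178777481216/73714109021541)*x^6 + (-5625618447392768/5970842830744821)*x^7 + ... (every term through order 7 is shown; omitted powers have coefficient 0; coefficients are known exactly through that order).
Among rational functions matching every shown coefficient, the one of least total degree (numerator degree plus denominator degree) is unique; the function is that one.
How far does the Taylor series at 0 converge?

No rational of total degree below 3 reproduces all 8 coefficients; solving the [1/2] Pade equations on them gives f(x) = (30*x/29 + 1)/(x**2 + x/9 - 9/8), whose expansion matches every shown term.
Denominator factor (x**2 + x/9 - 9/8): discriminant 731/162, real irrational roots -1/18 + (1/36)*sqrt(1462) and -1/18 - (1/36)*sqrt(1462); poles of order 1, moduli -1/18 + (1/36)*sqrt(1462) and 1/18 + (1/36)*sqrt(1462).
The radius of convergence is the smallest modulus among the singular points: -1/18 + (1/36)*sqrt(1462).

The radius of convergence is -1/18 + (1/36)*sqrt(1462).


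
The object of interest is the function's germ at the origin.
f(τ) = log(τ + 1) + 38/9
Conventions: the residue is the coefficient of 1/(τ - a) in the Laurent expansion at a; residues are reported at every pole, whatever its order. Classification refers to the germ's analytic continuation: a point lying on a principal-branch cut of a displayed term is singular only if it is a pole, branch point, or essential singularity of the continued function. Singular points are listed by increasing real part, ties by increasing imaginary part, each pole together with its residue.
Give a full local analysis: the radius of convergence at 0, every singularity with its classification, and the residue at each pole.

Radius of convergence at 0: 1.
At -1: a logarithmic branch point.

Branch term (1)*log(1 - τ/(-1)): its argument vanishes at τ = -1, a logarithmic branch point, modulus 1.
The radius of convergence is the smallest modulus among the singular points: 1.


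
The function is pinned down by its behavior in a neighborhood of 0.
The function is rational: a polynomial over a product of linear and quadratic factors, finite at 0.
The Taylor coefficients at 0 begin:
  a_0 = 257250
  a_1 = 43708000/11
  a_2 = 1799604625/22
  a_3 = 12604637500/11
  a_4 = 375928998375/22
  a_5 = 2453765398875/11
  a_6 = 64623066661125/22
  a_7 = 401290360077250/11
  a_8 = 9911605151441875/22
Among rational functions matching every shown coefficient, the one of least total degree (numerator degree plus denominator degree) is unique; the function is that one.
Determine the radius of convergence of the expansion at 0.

The radius of convergence is 1/10.

No rational of total degree below 7 reproduces all 9 coefficients; solving the [2/5] Pade equations on them gives f(ψ) = (13*ψ**2/16 + 32*ψ/11 - 21/4)/((ψ - 1/10)**3*(ψ + 1/7)**2), whose expansion matches every shown term.
Denominator factor (ψ - 1/10)^3: pole of order 3 at 1/10, modulus 1/10.
Denominator factor (ψ + 1/7)^2: pole of order 2 at -1/7, modulus 1/7.
The radius of convergence is the smallest modulus among the singular points: 1/10.


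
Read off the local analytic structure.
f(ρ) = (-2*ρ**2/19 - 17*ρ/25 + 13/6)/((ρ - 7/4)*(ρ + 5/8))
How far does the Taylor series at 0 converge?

Denominator factor (ρ + 5/8): pole of order 1 at -5/8, modulus 5/8.
Denominator factor (ρ - 7/4): pole of order 1 at 7/4, modulus 7/4.
The radius of convergence is the smallest modulus among the singular points: 5/8.

The radius of convergence is 5/8.


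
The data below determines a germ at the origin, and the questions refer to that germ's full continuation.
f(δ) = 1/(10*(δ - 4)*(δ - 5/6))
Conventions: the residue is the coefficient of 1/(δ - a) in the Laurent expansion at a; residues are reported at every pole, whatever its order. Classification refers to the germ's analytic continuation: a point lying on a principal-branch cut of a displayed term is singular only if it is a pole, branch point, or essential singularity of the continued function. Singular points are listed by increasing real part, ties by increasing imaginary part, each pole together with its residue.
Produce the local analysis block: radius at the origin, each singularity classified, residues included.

Denominator factor (δ - 4): pole of order 1 at 4, modulus 4.
Denominator factor (δ - 5/6): pole of order 1 at 5/6, modulus 5/6.
The radius of convergence is the smallest modulus among the singular points: 5/6.
At the order-1 pole 5/6 set g(δ) = (δ - (5/6))*f(δ) = 1/(10*(δ - 4)).
Simple pole: residue = g(a) at a = 5/6, which is -3/95.
At the order-1 pole 4 set g(δ) = (δ - (4))*f(δ) = 1/(10*(δ - 5/6)).
Simple pole: residue = g(a) at a = 4, which is 3/95.
List the singular points by increasing real part (a conjugate pair: the negative imaginary part first).

Radius of convergence at 0: 5/6.
At 5/6: a pole of order 1; residue -3/95.
At 4: a pole of order 1; residue 3/95.


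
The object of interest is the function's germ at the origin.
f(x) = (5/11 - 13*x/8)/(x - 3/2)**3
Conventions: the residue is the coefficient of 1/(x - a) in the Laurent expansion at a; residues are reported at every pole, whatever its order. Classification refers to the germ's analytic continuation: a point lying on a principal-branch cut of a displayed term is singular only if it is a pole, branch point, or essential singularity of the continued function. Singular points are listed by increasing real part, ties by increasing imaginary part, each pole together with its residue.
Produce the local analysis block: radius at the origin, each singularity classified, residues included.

Radius of convergence at 0: 3/2.
At 3/2: a pole of order 3; residue 0.

Denominator factor (x - 3/2)^3: pole of order 3 at 3/2, modulus 3/2.
The radius of convergence is the smallest modulus among the singular points: 3/2.
At the order-3 pole 3/2 set g(x) = (x - (3/2))^3*f(x) = 5/11 - 13*x/8.
Order-3 pole: residue = g''(a)/2; g''(3/2) = 0, so the residue is 0.


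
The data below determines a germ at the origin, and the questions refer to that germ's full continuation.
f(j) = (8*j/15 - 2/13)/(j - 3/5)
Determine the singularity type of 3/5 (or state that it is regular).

The denominator factor j - 3/5 vanishes at 3/5 and appears to the power 1; the numerator there equals 54/325, nonzero, and no other factor vanishes.
Hence a pole whose order is the multiplicity, 1.

The point is a pole of order 1.


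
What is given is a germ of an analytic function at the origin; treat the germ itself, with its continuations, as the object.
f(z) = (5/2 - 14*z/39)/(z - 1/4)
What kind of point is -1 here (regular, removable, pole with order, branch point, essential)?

The point is a regular point.

Denominator factors: z - 1/4 = -5/4 at z = -1 — none vanishes.
So the germ continues analytically to -1.


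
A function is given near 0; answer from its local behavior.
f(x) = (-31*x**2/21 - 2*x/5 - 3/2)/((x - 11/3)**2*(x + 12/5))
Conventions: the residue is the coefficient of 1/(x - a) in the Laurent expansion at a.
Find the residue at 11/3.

The residue is -427967/347802.

At the order-2 pole 11/3 set g(x) = (x - (11/3))^2*f(x) = (-31*x**2/21 - 2*x/5 - 3/2)/(x + 12/5).
Order-2 pole: residue = g'(a); g'(11/3) = -427967/347802, so the residue is -427967/347802.


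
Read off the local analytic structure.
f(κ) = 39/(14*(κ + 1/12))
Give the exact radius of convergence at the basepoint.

Denominator factor (κ + 1/12): pole of order 1 at -1/12, modulus 1/12.
The radius of convergence is the smallest modulus among the singular points: 1/12.

The radius of convergence is 1/12.


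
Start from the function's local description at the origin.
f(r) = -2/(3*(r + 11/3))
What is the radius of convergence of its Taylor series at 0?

The radius of convergence is 11/3.

Denominator factor (r + 11/3): pole of order 1 at -11/3, modulus 11/3.
The radius of convergence is the smallest modulus among the singular points: 11/3.


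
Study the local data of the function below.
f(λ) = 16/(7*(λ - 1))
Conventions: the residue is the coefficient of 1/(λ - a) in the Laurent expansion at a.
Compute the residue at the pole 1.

At the order-1 pole 1 set g(λ) = (λ - (1))*f(λ) = 16/7.
Simple pole: residue = g(a) at a = 1, which is 16/7.

The residue is 16/7.


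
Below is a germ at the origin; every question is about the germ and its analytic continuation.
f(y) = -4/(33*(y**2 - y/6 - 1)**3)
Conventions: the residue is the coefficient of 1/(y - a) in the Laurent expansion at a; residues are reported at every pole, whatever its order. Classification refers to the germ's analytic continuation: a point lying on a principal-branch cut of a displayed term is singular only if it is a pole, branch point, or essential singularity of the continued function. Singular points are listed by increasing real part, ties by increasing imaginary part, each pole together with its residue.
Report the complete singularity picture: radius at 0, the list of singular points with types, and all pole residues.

Radius of convergence at 0: -1/12 + (1/12)*sqrt(145).
At 1/12 - (1/12)*sqrt(145): a pole of order 3; residue (62208/33534875)*sqrt(145).
At 1/12 + (1/12)*sqrt(145): a pole of order 3; residue -(62208/33534875)*sqrt(145).

Denominator factor (y**2 - y/6 - 1)^3: discriminant 145/36, real irrational roots 1/12 + (1/12)*sqrt(145) and 1/12 - (1/12)*sqrt(145); poles of order 3, moduli 1/12 + (1/12)*sqrt(145) and -1/12 + (1/12)*sqrt(145).
The radius of convergence is the smallest modulus among the singular points: -1/12 + (1/12)*sqrt(145).
The factor y**2 - y/6 - 1 splits as (y - a)(y - a') with a = 1/12 - (1/12)*sqrt(145), a' = 1/12 + (1/12)*sqrt(145). At the order-3 pole a set g(y) = (y - a)^3*f(y) = [-4/33] / (y - a')^3.
Order-3 pole: residue = g''(a)/2; g''(1/12 - (1/12)*sqrt(145)) = (124416/33534875)*sqrt(145), so the residue is (62208/33534875)*sqrt(145).
The factor y**2 - y/6 - 1 splits as (y - a)(y - a') with a = 1/12 + (1/12)*sqrt(145), a' = 1/12 - (1/12)*sqrt(145). At the order-3 pole a set g(y) = (y - a)^3*f(y) = [-4/33] / (y - a')^3.
Order-3 pole: residue = g''(a)/2; g''(1/12 + (1/12)*sqrt(145)) = -(124416/33534875)*sqrt(145), so the residue is -(62208/33534875)*sqrt(145).
List the singular points by increasing real part (a conjugate pair: the negative imaginary part first).


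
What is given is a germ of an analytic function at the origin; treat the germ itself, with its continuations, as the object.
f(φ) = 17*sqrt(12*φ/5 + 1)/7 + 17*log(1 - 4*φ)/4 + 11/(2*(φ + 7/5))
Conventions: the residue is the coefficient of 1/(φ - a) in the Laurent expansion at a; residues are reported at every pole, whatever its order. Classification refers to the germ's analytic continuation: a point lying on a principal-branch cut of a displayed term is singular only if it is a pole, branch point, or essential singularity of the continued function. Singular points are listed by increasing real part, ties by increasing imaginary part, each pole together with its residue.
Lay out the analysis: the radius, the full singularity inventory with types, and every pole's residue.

Radius of convergence at 0: 1/4.
At -7/5: a pole of order 1; residue 11/2.
At -5/12: an algebraic (square-root) branch point.
At 1/4: a logarithmic branch point.

Denominator factor (φ + 7/5): pole of order 1 at -7/5, modulus 7/5.
Branch term (17/7)*sqrt(1 - φ/(-5/12)): its argument vanishes at φ = -5/12, a square-root branch point, modulus 5/12.
Branch term (17/4)*log(1 - φ/(1/4)): its argument vanishes at φ = 1/4, a logarithmic branch point, modulus 1/4.
The radius of convergence is the smallest modulus among the singular points: 1/4.
The branch terms are analytic at -7/5 and contribute nothing to the residue; only the rational part matters.
At the order-1 pole -7/5 set g(φ) = (φ - (-7/5))*(rational part) = 11/2.
Simple pole: residue = g(a) at a = -7/5, which is 11/2.
List the singular points by increasing real part (a conjugate pair: the negative imaginary part first).


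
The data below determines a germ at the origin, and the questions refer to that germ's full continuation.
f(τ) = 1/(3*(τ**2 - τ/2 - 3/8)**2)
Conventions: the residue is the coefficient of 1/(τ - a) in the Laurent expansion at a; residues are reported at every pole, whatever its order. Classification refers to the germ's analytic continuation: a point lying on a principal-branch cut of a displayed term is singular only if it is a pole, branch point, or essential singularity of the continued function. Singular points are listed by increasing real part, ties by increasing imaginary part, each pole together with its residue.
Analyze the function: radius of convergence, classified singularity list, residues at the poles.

Radius of convergence at 0: -1/4 + (1/4)*sqrt(7).
At 1/4 - (1/4)*sqrt(7): a pole of order 2; residue (16/147)*sqrt(7).
At 1/4 + (1/4)*sqrt(7): a pole of order 2; residue -(16/147)*sqrt(7).

Denominator factor (τ**2 - τ/2 - 3/8)^2: discriminant 7/4, real irrational roots 1/4 + (1/4)*sqrt(7) and 1/4 - (1/4)*sqrt(7); poles of order 2, moduli 1/4 + (1/4)*sqrt(7) and -1/4 + (1/4)*sqrt(7).
The radius of convergence is the smallest modulus among the singular points: -1/4 + (1/4)*sqrt(7).
The factor τ**2 - τ/2 - 3/8 splits as (τ - a)(τ - a') with a = 1/4 - (1/4)*sqrt(7), a' = 1/4 + (1/4)*sqrt(7). At the order-2 pole a set g(τ) = (τ - a)^2*f(τ) = [1/3] / (τ - a')^2.
Order-2 pole: residue = g'(a); g'(1/4 - (1/4)*sqrt(7)) = (16/147)*sqrt(7), so the residue is (16/147)*sqrt(7).
The factor τ**2 - τ/2 - 3/8 splits as (τ - a)(τ - a') with a = 1/4 + (1/4)*sqrt(7), a' = 1/4 - (1/4)*sqrt(7). At the order-2 pole a set g(τ) = (τ - a)^2*f(τ) = [1/3] / (τ - a')^2.
Order-2 pole: residue = g'(a); g'(1/4 + (1/4)*sqrt(7)) = -(16/147)*sqrt(7), so the residue is -(16/147)*sqrt(7).
List the singular points by increasing real part (a conjugate pair: the negative imaginary part first).


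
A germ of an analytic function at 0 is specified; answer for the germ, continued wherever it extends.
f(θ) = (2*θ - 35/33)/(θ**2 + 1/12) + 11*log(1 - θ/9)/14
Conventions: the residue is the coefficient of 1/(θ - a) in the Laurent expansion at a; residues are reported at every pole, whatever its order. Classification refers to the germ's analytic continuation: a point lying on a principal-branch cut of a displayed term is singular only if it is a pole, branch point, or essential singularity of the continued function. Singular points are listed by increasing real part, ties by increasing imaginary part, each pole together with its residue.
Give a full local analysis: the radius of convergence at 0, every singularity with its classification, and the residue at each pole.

Radius of convergence at 0: (1/6)*sqrt(3).
At -((1/6)*sqrt(3))*i: a pole of order 1; residue (1) - ((35/33)*sqrt(3))*i.
At ((1/6)*sqrt(3))*i: a pole of order 1; residue (1) + ((35/33)*sqrt(3))*i.
At 9: a logarithmic branch point.

Denominator factor (θ**2 + 1/12): discriminant -1/3, complex-conjugate roots ((1/6)*sqrt(3))*i and -((1/6)*sqrt(3))*i; poles of order 1, moduli (1/6)*sqrt(3) and (1/6)*sqrt(3).
Branch term (11/14)*log(1 - θ/(9)): its argument vanishes at θ = 9, a logarithmic branch point, modulus 9.
The radius of convergence is the smallest modulus among the singular points: (1/6)*sqrt(3).
The branch term is analytic at -((1/6)*sqrt(3))*i and contributes nothing to the residue; only the rational part matters.
The factor θ**2 + 1/12 splits as (θ - a)(θ - a') with a = -((1/6)*sqrt(3))*i, a' = ((1/6)*sqrt(3))*i. At the order-1 pole a set g(θ) = (θ - a)*(rational part) = [2*θ - 35/33] / (θ - a').
Simple pole: residue = g(a) at a = -((1/6)*sqrt(3))*i, which is (1) - ((35/33)*sqrt(3))*i.
The branch term is analytic at ((1/6)*sqrt(3))*i and contributes nothing to the residue; only the rational part matters.
The factor θ**2 + 1/12 splits as (θ - a)(θ - a') with a = ((1/6)*sqrt(3))*i, a' = -((1/6)*sqrt(3))*i. At the order-1 pole a set g(θ) = (θ - a)*(rational part) = [2*θ - 35/33] / (θ - a').
Simple pole: residue = g(a) at a = ((1/6)*sqrt(3))*i, which is (1) + ((35/33)*sqrt(3))*i.
List the singular points by increasing real part (a conjugate pair: the negative imaginary part first).


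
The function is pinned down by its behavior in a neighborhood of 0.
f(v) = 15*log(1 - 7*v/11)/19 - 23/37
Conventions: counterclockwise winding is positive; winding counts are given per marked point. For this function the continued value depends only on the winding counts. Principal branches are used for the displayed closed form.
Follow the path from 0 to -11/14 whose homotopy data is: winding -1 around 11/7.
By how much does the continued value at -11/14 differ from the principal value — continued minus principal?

The rational part is single-valued and drops out of the difference; each branch term changes only by its own monodromy.
(15/19)*log(1 - v/(11/7)): each positive loop around 11/7 adds 2*pi*i to the log, so winding -1 contributes (15/19)*(-1)*2*pi*i = -(30/19)*pi*i.
Summing the contributions at v = -11/14 gives -(30/19)*pi*i.

Continued minus principal equals -(30/19)*pi*i.


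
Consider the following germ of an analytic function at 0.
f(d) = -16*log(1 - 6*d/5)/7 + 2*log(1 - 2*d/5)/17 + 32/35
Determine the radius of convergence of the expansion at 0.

Branch term (-16/7)*log(1 - d/(5/6)): its argument vanishes at d = 5/6, a logarithmic branch point, modulus 5/6.
Branch term (2/17)*log(1 - d/(5/2)): its argument vanishes at d = 5/2, a logarithmic branch point, modulus 5/2.
The radius of convergence is the smallest modulus among the singular points: 5/6.

The radius of convergence is 5/6.


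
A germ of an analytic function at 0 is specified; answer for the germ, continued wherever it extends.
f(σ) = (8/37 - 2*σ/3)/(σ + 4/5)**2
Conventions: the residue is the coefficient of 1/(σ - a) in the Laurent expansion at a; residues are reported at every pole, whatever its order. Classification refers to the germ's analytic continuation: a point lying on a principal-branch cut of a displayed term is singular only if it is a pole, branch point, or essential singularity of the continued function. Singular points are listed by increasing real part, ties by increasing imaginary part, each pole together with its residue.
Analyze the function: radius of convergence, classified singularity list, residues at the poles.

Denominator factor (σ + 4/5)^2: pole of order 2 at -4/5, modulus 4/5.
The radius of convergence is the smallest modulus among the singular points: 4/5.
At the order-2 pole -4/5 set g(σ) = (σ - (-4/5))^2*f(σ) = 8/37 - 2*σ/3.
Order-2 pole: residue = g'(a); g'(-4/5) = -2/3, so the residue is -2/3.

Radius of convergence at 0: 4/5.
At -4/5: a pole of order 2; residue -2/3.


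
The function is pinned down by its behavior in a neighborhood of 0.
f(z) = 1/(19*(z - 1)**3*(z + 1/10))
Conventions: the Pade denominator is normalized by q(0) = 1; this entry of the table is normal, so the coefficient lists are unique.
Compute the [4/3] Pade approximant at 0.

The Pade approximant has numerator coefficients [-10/19, -314300/890283, -571000/2670849, -290000/2670849, -100000/2670849]; denominator coefficients [1, 359429/46857, -3078287/140571, 653143/46857].

Taylor coefficients needed (expand at 0): a_0 = -10/19, a_1 = 70/19, a_2 = -40, a_3 = 7500/19, a_4 = -75150/19, a_5 = 751290/19, a_6 = -7513180/19, a_7 = 75131440/19.
Write the denominator as Q(z) = 1 + q1*z + q2*z^2 + q3*z^3. Requiring Q*f - P = O(z^8) with deg P <= 4 kills the coefficients of z^5..z^7 in Q*f:
  z^5: a_5 + q1*a_4 + q2*a_3 + q3*a_2 = 0, i.e. 751290/19 + (-75150/19)*q1 + (7500/19)*q2 + (-40)*q3 = 0.
  z^6: a_6 + q1*a_5 + q2*a_4 + q3*a_3 = 0, i.e. -7513180/19 + (751290/19)*q1 + (-75150/19)*q2 + (7500/19)*q3 = 0.
  z^7: a_7 + q1*a_6 + q2*a_5 + q3*a_4 = 0, i.e. 75131440/19 + (-7513180/19)*q1 + (751290/19)*q2 + (-75150/19)*q3 = 0.
Solving this linear system: q1 = 359429/46857, q2 = -3078287/140571, q3 = 653143/46857.
The numerator is Q*f truncated at degree 4: P0 = a_0 = -10/19; P1 = a_1 + q1*a_0 = -314300/890283; P2 = a_2 + q1*a_1 + q2*a_0 = -571000/2670849; P3 = a_3 + q1*a_2 + q2*a_1 + q3*a_0 = -290000/2670849; P4 = a_4 + q1*a_3 + q2*a_2 + q3*a_1 = -100000/2670849.


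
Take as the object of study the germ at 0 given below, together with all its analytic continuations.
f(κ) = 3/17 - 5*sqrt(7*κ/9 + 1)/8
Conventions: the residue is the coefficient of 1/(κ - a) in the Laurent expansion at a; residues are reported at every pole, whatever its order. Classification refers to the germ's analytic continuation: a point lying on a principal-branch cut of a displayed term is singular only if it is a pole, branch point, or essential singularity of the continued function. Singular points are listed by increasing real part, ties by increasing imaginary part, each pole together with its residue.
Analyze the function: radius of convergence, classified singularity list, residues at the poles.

Radius of convergence at 0: 9/7.
At -9/7: an algebraic (square-root) branch point.

Branch term (-5/8)*sqrt(1 - κ/(-9/7)): its argument vanishes at κ = -9/7, a square-root branch point, modulus 9/7.
The radius of convergence is the smallest modulus among the singular points: 9/7.


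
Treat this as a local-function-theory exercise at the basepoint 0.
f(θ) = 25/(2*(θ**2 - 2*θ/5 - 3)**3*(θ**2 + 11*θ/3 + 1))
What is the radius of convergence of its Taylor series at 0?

Denominator factor (θ**2 - 2*θ/5 - 3)^3: discriminant 304/25, real irrational roots 1/5 + (2/5)*sqrt(19) and 1/5 - (2/5)*sqrt(19); poles of order 3, moduli 1/5 + (2/5)*sqrt(19) and -1/5 + (2/5)*sqrt(19).
Denominator factor (θ**2 + 11*θ/3 + 1): discriminant 85/9, real irrational roots -11/6 + (1/6)*sqrt(85) and -11/6 - (1/6)*sqrt(85); poles of order 1, moduli 11/6 - (1/6)*sqrt(85) and 11/6 + (1/6)*sqrt(85).
The radius of convergence is the smallest modulus among the singular points: 11/6 - (1/6)*sqrt(85).

The radius of convergence is 11/6 - (1/6)*sqrt(85).


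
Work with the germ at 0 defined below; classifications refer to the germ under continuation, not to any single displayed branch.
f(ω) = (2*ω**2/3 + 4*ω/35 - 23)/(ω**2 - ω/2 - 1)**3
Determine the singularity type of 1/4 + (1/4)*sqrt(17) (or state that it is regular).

The denominator factor ω**2 - ω/2 - 1 vanishes at 1/4 + (1/4)*sqrt(17) and appears to the power 3; the numerator there equals -3111/140 + (47/420)*sqrt(17), nonzero, and no other factor vanishes.
Hence a pole whose order is the multiplicity, 3.

The point is a pole of order 3.


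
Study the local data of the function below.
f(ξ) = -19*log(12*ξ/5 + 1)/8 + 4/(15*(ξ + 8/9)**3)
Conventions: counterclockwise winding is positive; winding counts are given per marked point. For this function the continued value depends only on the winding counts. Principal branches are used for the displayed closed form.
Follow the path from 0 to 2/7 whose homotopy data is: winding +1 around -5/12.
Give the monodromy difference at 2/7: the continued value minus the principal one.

The rational part is single-valued and drops out of the difference; each branch term changes only by its own monodromy.
(-19/8)*log(1 - ξ/(-5/12)): each positive loop around -5/12 adds 2*pi*i to the log, so winding +1 contributes (-19/8)*(1)*2*pi*i = -(19/4)*pi*i.
Summing the contributions at ξ = 2/7 gives -(19/4)*pi*i.

Continued minus principal equals -(19/4)*pi*i.


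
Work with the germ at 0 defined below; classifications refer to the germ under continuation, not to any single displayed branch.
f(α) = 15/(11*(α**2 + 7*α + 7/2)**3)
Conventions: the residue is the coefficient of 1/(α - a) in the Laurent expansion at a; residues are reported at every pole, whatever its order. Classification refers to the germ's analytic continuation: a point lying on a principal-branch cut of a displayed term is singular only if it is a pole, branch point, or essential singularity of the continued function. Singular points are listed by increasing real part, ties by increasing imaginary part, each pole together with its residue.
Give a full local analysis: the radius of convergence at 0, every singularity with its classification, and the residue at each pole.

Denominator factor (α**2 + 7*α + 7/2)^3: discriminant 35, real irrational roots -7/2 + (1/2)*sqrt(35) and -7/2 - (1/2)*sqrt(35); poles of order 3, moduli 7/2 - (1/2)*sqrt(35) and 7/2 + (1/2)*sqrt(35).
The radius of convergence is the smallest modulus among the singular points: 7/2 - (1/2)*sqrt(35).
The factor α**2 + 7*α + 7/2 splits as (α - a)(α - a') with a = -7/2 - (1/2)*sqrt(35), a' = -7/2 + (1/2)*sqrt(35). At the order-3 pole a set g(α) = (α - a)^3*f(α) = [15/11] / (α - a')^3.
Order-3 pole: residue = g''(a)/2; g''(-7/2 - (1/2)*sqrt(35)) = -(36/94325)*sqrt(35), so the residue is -(18/94325)*sqrt(35).
The factor α**2 + 7*α + 7/2 splits as (α - a)(α - a') with a = -7/2 + (1/2)*sqrt(35), a' = -7/2 - (1/2)*sqrt(35). At the order-3 pole a set g(α) = (α - a)^3*f(α) = [15/11] / (α - a')^3.
Order-3 pole: residue = g''(a)/2; g''(-7/2 + (1/2)*sqrt(35)) = (36/94325)*sqrt(35), so the residue is (18/94325)*sqrt(35).
List the singular points by increasing real part (a conjugate pair: the negative imaginary part first).

Radius of convergence at 0: 7/2 - (1/2)*sqrt(35).
At -7/2 - (1/2)*sqrt(35): a pole of order 3; residue -(18/94325)*sqrt(35).
At -7/2 + (1/2)*sqrt(35): a pole of order 3; residue (18/94325)*sqrt(35).


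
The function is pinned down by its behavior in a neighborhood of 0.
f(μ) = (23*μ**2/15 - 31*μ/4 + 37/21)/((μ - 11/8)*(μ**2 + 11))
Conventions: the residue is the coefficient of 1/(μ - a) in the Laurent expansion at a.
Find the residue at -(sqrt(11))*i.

The factor μ**2 + 11 splits as (μ - a)(μ - a') with a = -(sqrt(11))*i, a' = (sqrt(11))*i. At the order-1 pole a set g(μ) = (μ - a)*f(μ) = [(23*μ**2/15 - 31*μ/4 + 37/21)/(μ - 11/8)] / (μ - a').
Simple pole: residue = g(a) at a = -(sqrt(11))*i, which is (86557/86625) - ((19696/86625)*sqrt(11))*i.

The residue is (86557/86625) - ((19696/86625)*sqrt(11))*i.


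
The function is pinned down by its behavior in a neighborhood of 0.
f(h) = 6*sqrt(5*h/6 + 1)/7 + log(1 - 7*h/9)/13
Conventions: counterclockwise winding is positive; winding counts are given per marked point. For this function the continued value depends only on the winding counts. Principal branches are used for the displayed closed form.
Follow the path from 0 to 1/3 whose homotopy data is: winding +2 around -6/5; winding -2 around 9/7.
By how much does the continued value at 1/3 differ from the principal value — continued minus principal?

The rational part is single-valued and drops out of the difference; each branch term changes only by its own monodromy.
(6/7)*sqrt(1 - h/(-6/5)): winding +2 is even, the square root returns to the same sheet, contribution 0.
(1/13)*log(1 - h/(9/7)): each positive loop around 9/7 adds 2*pi*i to the log, so winding -2 contributes (1/13)*(-2)*2*pi*i = -(4/13)*pi*i.
Summing the contributions at h = 1/3 gives -(4/13)*pi*i.

Continued minus principal equals -(4/13)*pi*i.


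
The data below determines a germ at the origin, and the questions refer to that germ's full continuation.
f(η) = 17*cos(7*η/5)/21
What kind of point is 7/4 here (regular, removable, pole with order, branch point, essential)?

There is no denominator, hence no pole anywhere.
The factor cos(7*η/5) is entire.
So the germ continues analytically to 7/4.

The point is a regular point.


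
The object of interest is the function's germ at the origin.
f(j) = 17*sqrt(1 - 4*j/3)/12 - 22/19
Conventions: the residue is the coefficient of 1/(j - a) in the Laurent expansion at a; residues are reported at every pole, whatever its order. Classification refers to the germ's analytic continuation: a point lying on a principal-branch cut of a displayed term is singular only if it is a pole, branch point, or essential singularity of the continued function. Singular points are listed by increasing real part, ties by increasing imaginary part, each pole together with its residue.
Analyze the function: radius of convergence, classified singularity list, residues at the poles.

Branch term (17/12)*sqrt(1 - j/(3/4)): its argument vanishes at j = 3/4, a square-root branch point, modulus 3/4.
The radius of convergence is the smallest modulus among the singular points: 3/4.

Radius of convergence at 0: 3/4.
At 3/4: an algebraic (square-root) branch point.


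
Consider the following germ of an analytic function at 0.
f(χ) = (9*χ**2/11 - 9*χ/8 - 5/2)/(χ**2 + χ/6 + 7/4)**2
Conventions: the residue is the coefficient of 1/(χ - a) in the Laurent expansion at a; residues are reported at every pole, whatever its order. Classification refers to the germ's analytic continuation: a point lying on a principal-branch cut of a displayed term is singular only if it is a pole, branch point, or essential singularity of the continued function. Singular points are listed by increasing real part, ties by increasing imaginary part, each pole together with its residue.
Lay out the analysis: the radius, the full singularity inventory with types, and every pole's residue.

Radius of convergence at 0: (1/2)*sqrt(7).
At (-1/12) - ((1/12)*sqrt(251))*i: a pole of order 2; residue -((9261/1386022)*sqrt(251))*i.
At (-1/12) + ((1/12)*sqrt(251))*i: a pole of order 2; residue ((9261/1386022)*sqrt(251))*i.

Denominator factor (χ**2 + χ/6 + 7/4)^2: discriminant -251/36, complex-conjugate roots (-1/12) + ((1/12)*sqrt(251))*i and (-1/12) - ((1/12)*sqrt(251))*i; poles of order 2, moduli (1/2)*sqrt(7) and (1/2)*sqrt(7).
The radius of convergence is the smallest modulus among the singular points: (1/2)*sqrt(7).
The factor χ**2 + χ/6 + 7/4 splits as (χ - a)(χ - a') with a = (-1/12) - ((1/12)*sqrt(251))*i, a' = (-1/12) + ((1/12)*sqrt(251))*i. At the order-2 pole a set g(χ) = (χ - a)^2*f(χ) = [9*χ**2/11 - 9*χ/8 - 5/2] / (χ - a')^2.
Order-2 pole: residue = g'(a); g'((-1/12) - ((1/12)*sqrt(251))*i) = -((9261/1386022)*sqrt(251))*i, so the residue is -((9261/1386022)*sqrt(251))*i.
The factor χ**2 + χ/6 + 7/4 splits as (χ - a)(χ - a') with a = (-1/12) + ((1/12)*sqrt(251))*i, a' = (-1/12) - ((1/12)*sqrt(251))*i. At the order-2 pole a set g(χ) = (χ - a)^2*f(χ) = [9*χ**2/11 - 9*χ/8 - 5/2] / (χ - a')^2.
Order-2 pole: residue = g'(a); g'((-1/12) + ((1/12)*sqrt(251))*i) = ((9261/1386022)*sqrt(251))*i, so the residue is ((9261/1386022)*sqrt(251))*i.
List the singular points by increasing real part (a conjugate pair: the negative imaginary part first).


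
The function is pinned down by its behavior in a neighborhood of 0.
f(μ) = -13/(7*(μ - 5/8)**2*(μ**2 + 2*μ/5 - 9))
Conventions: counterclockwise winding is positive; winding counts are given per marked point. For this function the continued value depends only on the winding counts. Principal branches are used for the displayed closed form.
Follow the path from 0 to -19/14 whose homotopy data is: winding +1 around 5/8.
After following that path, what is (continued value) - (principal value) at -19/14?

The function is rational, hence single-valued: continuing it around any pole returns the same value, so the difference is 0.

Continued minus principal equals 0.


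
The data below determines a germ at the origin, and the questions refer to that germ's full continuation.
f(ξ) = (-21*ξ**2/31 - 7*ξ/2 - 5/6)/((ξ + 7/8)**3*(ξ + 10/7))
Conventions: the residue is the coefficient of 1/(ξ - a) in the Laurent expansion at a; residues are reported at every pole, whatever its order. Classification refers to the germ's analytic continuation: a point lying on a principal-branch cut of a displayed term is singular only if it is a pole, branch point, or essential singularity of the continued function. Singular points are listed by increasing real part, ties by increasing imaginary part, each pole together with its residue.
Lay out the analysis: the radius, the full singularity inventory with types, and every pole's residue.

Denominator factor (ξ + 10/7): pole of order 1 at -10/7, modulus 10/7.
Denominator factor (ξ + 7/8)^3: pole of order 3 at -7/8, modulus 7/8.
The radius of convergence is the smallest modulus among the singular points: 7/8.
At the order-1 pole -10/7 set g(ξ) = (ξ - (-10/7))*f(ξ) = (-21*ξ**2/31 - 7*ξ/2 - 5/6)/(ξ + 7/8)**3.
Simple pole: residue = g(a) at a = -10/7, which is -45472000/2770563.
At the order-3 pole -7/8 set g(ξ) = (ξ - (-7/8))^3*f(ξ) = (-21*ξ**2/31 - 7*ξ/2 - 5/6)/(ξ + 10/7).
Order-3 pole: residue = g''(a)/2; g''(-7/8) = 90944000/2770563, so the residue is 45472000/2770563.
List the singular points by increasing real part (a conjugate pair: the negative imaginary part first).

Radius of convergence at 0: 7/8.
At -10/7: a pole of order 1; residue -45472000/2770563.
At -7/8: a pole of order 3; residue 45472000/2770563.


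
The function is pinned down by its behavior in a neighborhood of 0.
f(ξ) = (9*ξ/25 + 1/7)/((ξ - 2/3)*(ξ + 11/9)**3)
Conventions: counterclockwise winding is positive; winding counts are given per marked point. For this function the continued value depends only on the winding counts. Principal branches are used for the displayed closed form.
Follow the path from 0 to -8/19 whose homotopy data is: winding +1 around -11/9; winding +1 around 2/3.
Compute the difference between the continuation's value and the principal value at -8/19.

Continued minus principal equals 0.

The function is rational, hence single-valued: continuing it around any pole returns the same value, so the difference is 0.


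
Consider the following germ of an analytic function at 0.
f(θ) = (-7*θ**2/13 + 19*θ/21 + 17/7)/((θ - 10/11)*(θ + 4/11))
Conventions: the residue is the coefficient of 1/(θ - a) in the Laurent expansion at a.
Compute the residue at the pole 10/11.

At the order-1 pole 10/11 set g(θ) = (θ - (10/11))*f(θ) = (-7*θ**2/13 + 19*θ/21 + 17/7)/(θ + 4/11).
Simple pole: residue = g(a) at a = 10/11, which is 92693/42042.

The residue is 92693/42042.


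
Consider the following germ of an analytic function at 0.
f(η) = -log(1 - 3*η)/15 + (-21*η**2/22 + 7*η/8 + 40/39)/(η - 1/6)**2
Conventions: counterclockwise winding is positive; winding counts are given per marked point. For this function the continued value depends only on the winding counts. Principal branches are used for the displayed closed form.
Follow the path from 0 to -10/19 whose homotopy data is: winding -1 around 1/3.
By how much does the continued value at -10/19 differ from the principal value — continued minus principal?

The rational part is single-valued and drops out of the difference; each branch term changes only by its own monodromy.
(-1/15)*log(1 - η/(1/3)): each positive loop around 1/3 adds 2*pi*i to the log, so winding -1 contributes (-1/15)*(-1)*2*pi*i = (2/15)*pi*i.
Summing the contributions at η = -10/19 gives (2/15)*pi*i.

Continued minus principal equals (2/15)*pi*i.


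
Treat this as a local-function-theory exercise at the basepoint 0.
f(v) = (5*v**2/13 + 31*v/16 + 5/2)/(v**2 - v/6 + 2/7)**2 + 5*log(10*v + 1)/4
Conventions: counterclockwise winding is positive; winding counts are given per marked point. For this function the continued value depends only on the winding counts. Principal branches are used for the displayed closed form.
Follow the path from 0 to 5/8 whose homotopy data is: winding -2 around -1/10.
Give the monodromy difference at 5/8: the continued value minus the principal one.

Continued minus principal equals -(5)*pi*i.

The rational part is single-valued and drops out of the difference; each branch term changes only by its own monodromy.
(5/4)*log(1 - v/(-1/10)): each positive loop around -1/10 adds 2*pi*i to the log, so winding -2 contributes (5/4)*(-2)*2*pi*i = -(5)*pi*i.
Summing the contributions at v = 5/8 gives -(5)*pi*i.


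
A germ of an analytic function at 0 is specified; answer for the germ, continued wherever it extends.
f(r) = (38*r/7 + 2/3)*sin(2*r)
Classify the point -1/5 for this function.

There is no denominator, hence no pole anywhere.
The factor sin(2*r) is entire.
So the germ continues analytically to -1/5.

The point is a regular point.


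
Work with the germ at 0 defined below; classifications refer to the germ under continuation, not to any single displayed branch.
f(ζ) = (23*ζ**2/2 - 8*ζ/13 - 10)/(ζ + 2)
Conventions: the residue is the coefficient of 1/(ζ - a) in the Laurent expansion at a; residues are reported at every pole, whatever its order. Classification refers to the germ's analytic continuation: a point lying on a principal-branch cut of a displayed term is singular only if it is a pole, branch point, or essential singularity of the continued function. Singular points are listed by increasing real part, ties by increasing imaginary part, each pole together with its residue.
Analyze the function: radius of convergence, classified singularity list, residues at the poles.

Denominator factor (ζ + 2): pole of order 1 at -2, modulus 2.
The radius of convergence is the smallest modulus among the singular points: 2.
At the order-1 pole -2 set g(ζ) = (ζ - (-2))*f(ζ) = 23*ζ**2/2 - 8*ζ/13 - 10.
Simple pole: residue = g(a) at a = -2, which is 484/13.

Radius of convergence at 0: 2.
At -2: a pole of order 1; residue 484/13.


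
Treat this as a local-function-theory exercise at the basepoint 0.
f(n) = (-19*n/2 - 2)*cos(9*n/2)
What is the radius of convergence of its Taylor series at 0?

The radius of convergence is infinite.

The factor cos(9*n/2) is entire and contributes no finite singular point.
The polynomial part has no poles.
No finite singular points: the Taylor series at 0 converges everywhere.


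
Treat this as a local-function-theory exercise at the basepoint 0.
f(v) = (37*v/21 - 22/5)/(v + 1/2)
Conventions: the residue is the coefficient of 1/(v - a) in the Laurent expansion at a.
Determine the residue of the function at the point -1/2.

The residue is -1109/210.

At the order-1 pole -1/2 set g(v) = (v - (-1/2))*f(v) = 37*v/21 - 22/5.
Simple pole: residue = g(a) at a = -1/2, which is -1109/210.


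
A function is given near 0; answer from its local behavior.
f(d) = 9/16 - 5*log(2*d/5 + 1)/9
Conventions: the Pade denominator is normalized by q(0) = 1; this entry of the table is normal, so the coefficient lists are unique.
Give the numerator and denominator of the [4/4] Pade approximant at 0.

The Pade approximant has numerator coefficients [9/16, 41/180, -37/2100, -277/23625, -757/1181250]; denominator coefficients [1, 4/5, 36/175, 16/875, 8/21875].

Taylor coefficients needed (expand at 0): a_0 = 9/16, a_1 = -2/9, a_2 = 2/45, a_3 = -8/675, a_4 = 4/1125, a_5 = -32/28125, a_6 = 32/84375, a_7 = -128/984375, a_8 = 32/703125.
Write the denominator as Q(d) = 1 + q1*d + q2*d^2 + q3*d^3 + q4*d^4. Requiring Q*f - P = O(d^9) with deg P <= 4 kills the coefficients of d^5..d^8 in Q*f:
  d^5: a_5 + q1*a_4 + q2*a_3 + q3*a_2 + q4*a_1 = 0, i.e. -32/28125 + (4/1125)*q1 + (-8/675)*q2 + (2/45)*q3 + (-2/9)*q4 = 0.
  d^6: a_6 + q1*a_5 + q2*a_4 + q3*a_3 + q4*a_2 = 0, i.e. 32/84375 + (-32/28125)*q1 + (4/1125)*q2 + (-8/675)*q3 + (2/45)*q4 = 0.
  d^7: a_7 + q1*a_6 + q2*a_5 + q3*a_4 + q4*a_3 = 0, i.e. -128/984375 + (32/84375)*q1 + (-32/28125)*q2 + (4/1125)*q3 + (-8/675)*q4 = 0.
  d^8: a_8 + q1*a_7 + q2*a_6 + q3*a_5 + q4*a_4 = 0, i.e. 32/703125 + (-128/984375)*q1 + (32/84375)*q2 + (-32/28125)*q3 + (4/1125)*q4 = 0.
Solving this linear system: q1 = 4/5, q2 = 36/175, q3 = 16/875, q4 = 8/21875.
The numerator is Q*f truncated at degree 4: P0 = a_0 = 9/16; P1 = a_1 + q1*a_0 = 41/180; P2 = a_2 + q1*a_1 + q2*a_0 = -37/2100; P3 = a_3 + q1*a_2 + q2*a_1 + q3*a_0 = -277/23625; P4 = a_4 + q1*a_3 + q2*a_2 + q3*a_1 + q4*a_0 = -757/1181250.


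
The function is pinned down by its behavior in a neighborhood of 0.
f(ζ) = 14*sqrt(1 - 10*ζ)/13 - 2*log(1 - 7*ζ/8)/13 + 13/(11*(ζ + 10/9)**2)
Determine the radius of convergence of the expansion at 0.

The radius of convergence is 1/10.

Denominator factor (ζ + 10/9)^2: pole of order 2 at -10/9, modulus 10/9.
Branch term (-2/13)*log(1 - ζ/(8/7)): its argument vanishes at ζ = 8/7, a logarithmic branch point, modulus 8/7.
Branch term (14/13)*sqrt(1 - ζ/(1/10)): its argument vanishes at ζ = 1/10, a square-root branch point, modulus 1/10.
The radius of convergence is the smallest modulus among the singular points: 1/10.
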